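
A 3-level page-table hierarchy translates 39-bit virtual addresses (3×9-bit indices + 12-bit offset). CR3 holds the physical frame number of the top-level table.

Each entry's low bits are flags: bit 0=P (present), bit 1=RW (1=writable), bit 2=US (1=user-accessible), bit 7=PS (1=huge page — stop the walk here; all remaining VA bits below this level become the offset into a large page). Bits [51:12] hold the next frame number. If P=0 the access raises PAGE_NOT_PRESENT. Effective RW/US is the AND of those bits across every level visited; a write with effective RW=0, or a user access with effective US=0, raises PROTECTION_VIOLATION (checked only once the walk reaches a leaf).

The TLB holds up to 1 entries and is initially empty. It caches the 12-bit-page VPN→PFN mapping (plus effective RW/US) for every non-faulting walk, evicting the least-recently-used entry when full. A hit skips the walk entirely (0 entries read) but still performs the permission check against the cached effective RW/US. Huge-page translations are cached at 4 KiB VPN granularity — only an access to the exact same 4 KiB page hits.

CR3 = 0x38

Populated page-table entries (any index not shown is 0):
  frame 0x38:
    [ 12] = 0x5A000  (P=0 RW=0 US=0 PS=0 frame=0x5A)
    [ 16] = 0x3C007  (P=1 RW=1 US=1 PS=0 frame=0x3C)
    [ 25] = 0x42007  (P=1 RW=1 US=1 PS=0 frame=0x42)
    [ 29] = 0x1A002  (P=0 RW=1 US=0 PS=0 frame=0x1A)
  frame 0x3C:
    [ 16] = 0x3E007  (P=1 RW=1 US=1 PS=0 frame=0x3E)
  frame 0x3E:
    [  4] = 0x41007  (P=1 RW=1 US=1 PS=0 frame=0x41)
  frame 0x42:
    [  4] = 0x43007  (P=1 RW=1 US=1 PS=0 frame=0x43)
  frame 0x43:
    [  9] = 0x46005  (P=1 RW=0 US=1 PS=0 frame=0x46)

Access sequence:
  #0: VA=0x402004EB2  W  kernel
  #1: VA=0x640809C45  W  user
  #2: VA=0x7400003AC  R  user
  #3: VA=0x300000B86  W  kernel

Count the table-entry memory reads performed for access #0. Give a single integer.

Per-access translation:
#0 VA=0x402004EB2 (w,kernel):
  L0 @0x38[16] → 0x3C007  P=1,RW=1,US=1,PS=0
  L1 @0x3C[16] → 0x3E007  P=1,RW=1,US=1,PS=0
  L2 @0x3E[4] → 0x41007  P=1,RW=1,US=1,PS=0
  → PA=0x41EB2  (3 entries read)
#1 VA=0x640809C45 (w,user):
  L0 @0x38[25] → 0x42007  P=1,RW=1,US=1,PS=0
  L1 @0x42[4] → 0x43007  P=1,RW=1,US=1,PS=0
  L2 @0x43[9] → 0x46005  P=1,RW=0,US=1,PS=0
  ⇒ fault: PROTECTION_VIOLATION  — 3 lookups
#2 VA=0x7400003AC (r,user):
  L0 @0x38[29] → 0x1A002  P=0,RW=1,US=0,PS=0
  ⇒ fault: PAGE_NOT_PRESENT  — 1 lookups
#3 VA=0x300000B86 (w,kernel):
  L0 @0x38[12] → 0x5A000  P=0,RW=0,US=0,PS=0
  ⇒ fault: PAGE_NOT_PRESENT  — 1 lookups

Entries read for #0: 3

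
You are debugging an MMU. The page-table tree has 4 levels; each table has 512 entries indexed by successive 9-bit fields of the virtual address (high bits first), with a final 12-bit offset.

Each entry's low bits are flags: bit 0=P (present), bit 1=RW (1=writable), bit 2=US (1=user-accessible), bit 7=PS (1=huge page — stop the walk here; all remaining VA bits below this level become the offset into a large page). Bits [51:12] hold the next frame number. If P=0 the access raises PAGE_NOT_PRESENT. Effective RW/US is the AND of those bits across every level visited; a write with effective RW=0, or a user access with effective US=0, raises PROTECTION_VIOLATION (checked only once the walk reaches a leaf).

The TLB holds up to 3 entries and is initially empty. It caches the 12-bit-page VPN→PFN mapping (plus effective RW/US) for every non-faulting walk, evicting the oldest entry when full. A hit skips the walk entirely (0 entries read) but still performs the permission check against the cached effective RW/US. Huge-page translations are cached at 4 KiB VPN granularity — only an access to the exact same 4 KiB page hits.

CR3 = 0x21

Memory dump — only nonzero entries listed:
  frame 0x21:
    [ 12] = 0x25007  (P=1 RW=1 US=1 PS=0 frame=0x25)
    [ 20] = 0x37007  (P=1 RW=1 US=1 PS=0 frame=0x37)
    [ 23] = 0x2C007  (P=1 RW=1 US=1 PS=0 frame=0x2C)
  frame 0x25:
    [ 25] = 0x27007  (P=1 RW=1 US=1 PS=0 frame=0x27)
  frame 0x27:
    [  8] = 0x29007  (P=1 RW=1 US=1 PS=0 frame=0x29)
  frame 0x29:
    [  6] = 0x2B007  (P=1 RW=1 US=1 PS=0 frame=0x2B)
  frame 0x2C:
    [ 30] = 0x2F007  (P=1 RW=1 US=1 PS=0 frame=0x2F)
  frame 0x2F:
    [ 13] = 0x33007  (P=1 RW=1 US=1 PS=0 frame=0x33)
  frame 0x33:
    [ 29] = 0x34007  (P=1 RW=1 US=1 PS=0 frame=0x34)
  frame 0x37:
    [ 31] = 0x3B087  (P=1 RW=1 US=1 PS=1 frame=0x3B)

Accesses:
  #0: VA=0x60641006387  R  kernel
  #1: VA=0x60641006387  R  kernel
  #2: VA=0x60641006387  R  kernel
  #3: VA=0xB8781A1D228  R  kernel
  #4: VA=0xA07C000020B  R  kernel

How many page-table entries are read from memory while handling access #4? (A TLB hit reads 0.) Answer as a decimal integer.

Walk each access:
#0 VA=0x60641006387 (r,kernel):
  L0 @0x21[12] → 0x25007  P=1,RW=1,US=1,PS=0
  L1 @0x25[25] → 0x27007  P=1,RW=1,US=1,PS=0
  L2 @0x27[8] → 0x29007  P=1,RW=1,US=1,PS=0
  L3 @0x29[6] → 0x2B007  P=1,RW=1,US=1,PS=0
  ⇒ phys 0x2B387  [4 reads]
#1 VA=0x60641006387 (r,kernel):
  TLB hit vpn=0x60641006 → PA=0x2B387
#2 VA=0x60641006387 (r,kernel):
  TLB hit vpn=0x60641006 → PA=0x2B387
#3 VA=0xB8781A1D228 (r,kernel):
  L0 @0x21[23] → 0x2C007  P=1,RW=1,US=1,PS=0
  L1 @0x2C[30] → 0x2F007  P=1,RW=1,US=1,PS=0
  L2 @0x2F[13] → 0x33007  P=1,RW=1,US=1,PS=0
  L3 @0x33[29] → 0x34007  P=1,RW=1,US=1,PS=0
  ⇒ phys 0x34228  [4 reads]
#4 VA=0xA07C000020B (r,kernel):
  L0 @0x21[20] → 0x37007  P=1,RW=1,US=1,PS=0
  L1 @0x37[31] → 0x3B087  P=1,RW=1,US=1,PS=1
  ⇒ phys 0x3B20B (huge @L1)  [2 reads]

Entries read for #4: 2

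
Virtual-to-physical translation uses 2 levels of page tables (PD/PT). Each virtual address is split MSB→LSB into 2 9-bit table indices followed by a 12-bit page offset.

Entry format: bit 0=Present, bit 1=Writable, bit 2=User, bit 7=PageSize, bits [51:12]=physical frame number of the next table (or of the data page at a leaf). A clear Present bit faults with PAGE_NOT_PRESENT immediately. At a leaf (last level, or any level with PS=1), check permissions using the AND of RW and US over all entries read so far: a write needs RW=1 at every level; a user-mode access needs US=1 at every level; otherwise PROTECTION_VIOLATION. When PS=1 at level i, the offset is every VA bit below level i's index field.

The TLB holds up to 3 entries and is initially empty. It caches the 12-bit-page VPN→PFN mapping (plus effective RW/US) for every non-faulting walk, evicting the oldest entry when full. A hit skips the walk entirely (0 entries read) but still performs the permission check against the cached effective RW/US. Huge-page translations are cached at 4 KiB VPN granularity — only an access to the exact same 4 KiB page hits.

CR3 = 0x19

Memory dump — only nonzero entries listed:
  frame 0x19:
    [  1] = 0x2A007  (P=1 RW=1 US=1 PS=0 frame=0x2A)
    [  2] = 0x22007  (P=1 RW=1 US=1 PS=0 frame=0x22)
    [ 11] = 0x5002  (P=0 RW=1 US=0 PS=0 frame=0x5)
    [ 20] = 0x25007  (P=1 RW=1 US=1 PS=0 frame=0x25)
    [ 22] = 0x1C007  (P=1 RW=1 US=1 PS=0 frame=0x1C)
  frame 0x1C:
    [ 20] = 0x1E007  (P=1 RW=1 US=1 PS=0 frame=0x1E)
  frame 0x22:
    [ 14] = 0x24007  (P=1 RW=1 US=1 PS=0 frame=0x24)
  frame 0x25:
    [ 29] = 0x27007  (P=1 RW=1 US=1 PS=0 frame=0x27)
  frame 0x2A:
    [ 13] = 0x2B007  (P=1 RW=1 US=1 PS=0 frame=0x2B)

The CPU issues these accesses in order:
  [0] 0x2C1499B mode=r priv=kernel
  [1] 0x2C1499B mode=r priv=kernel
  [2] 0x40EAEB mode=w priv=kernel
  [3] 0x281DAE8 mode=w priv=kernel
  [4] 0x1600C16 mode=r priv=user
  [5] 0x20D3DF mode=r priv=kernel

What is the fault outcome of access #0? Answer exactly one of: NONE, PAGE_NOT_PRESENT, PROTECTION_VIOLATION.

Trace:
#0 VA=0x2C1499B (r,kernel):
  [0] read 0x19 idx=22: raw=0x1C007 flags P=1 W=1 U=1 S=0
  [1] read 0x1C idx=20: raw=0x1E007 flags P=1 W=1 U=1 S=0
  ⇒ phys 0x1E99B  [2 reads]
#1 VA=0x2C1499B (r,kernel):
  TLB hit vpn=0x2C14 → PA=0x1E99B
#2 VA=0x40EAEB (w,kernel):
  [0] read 0x19 idx=2: raw=0x22007 flags P=1 W=1 U=1 S=0
  [1] read 0x22 idx=14: raw=0x24007 flags P=1 W=1 U=1 S=0
  ⇒ phys 0x24AEB  [2 reads]
#3 VA=0x281DAE8 (w,kernel):
  [0] read 0x19 idx=20: raw=0x25007 flags P=1 W=1 U=1 S=0
  [1] read 0x25 idx=29: raw=0x27007 flags P=1 W=1 U=1 S=0
  ⇒ phys 0x27AE8  [2 reads]
#4 VA=0x1600C16 (r,user):
  [0] read 0x19 idx=11: raw=0x5002 flags P=0 W=1 U=0 S=0
  ⇒ fault: PAGE_NOT_PRESENT  — 1 lookups
#5 VA=0x20D3DF (r,kernel):
  [0] read 0x19 idx=1: raw=0x2A007 flags P=1 W=1 U=1 S=0
  [1] read 0x2A idx=13: raw=0x2B007 flags P=1 W=1 U=1 S=0
  ⇒ phys 0x2B3DF  [2 reads]

Access #0 fault: NONE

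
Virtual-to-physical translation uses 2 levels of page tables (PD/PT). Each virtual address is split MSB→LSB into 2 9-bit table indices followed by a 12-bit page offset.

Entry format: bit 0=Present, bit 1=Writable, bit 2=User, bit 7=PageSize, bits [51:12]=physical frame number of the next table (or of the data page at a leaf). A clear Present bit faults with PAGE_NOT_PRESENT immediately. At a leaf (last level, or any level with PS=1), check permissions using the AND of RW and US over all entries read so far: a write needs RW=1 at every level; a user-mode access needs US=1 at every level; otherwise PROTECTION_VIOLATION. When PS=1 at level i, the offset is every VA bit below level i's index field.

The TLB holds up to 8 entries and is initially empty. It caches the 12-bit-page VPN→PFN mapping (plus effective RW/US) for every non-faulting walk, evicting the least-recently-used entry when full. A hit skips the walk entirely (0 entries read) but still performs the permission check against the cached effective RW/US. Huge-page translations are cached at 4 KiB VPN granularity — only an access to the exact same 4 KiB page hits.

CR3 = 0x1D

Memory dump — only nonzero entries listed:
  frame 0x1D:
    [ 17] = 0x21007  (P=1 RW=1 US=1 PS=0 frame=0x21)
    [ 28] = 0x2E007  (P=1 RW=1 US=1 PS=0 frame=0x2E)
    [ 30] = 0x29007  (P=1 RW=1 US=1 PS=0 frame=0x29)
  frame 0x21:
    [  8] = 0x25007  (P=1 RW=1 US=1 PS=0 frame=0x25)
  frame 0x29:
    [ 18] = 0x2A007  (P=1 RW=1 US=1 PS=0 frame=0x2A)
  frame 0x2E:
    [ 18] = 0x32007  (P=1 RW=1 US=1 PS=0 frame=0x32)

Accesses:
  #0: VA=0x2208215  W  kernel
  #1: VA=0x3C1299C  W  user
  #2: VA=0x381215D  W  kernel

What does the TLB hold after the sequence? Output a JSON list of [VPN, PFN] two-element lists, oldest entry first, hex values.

Trace:
#0 VA=0x2208215 (w,kernel):
  L0 @0x1D[17] → 0x21007  P=1,RW=1,US=1,PS=0
  L1 @0x21[8] → 0x25007  P=1,RW=1,US=1,PS=0
  ⇒ phys 0x25215  [2 reads]
#1 VA=0x3C1299C (w,user):
  L0 @0x1D[30] → 0x29007  P=1,RW=1,US=1,PS=0
  L1 @0x29[18] → 0x2A007  P=1,RW=1,US=1,PS=0
  ⇒ phys 0x2A99C  [2 reads]
#2 VA=0x381215D (w,kernel):
  L0 @0x1D[28] → 0x2E007  P=1,RW=1,US=1,PS=0
  L1 @0x2E[18] → 0x32007  P=1,RW=1,US=1,PS=0
  ⇒ phys 0x3215D  [2 reads]

TLB: [["0x2208", "0x25"], ["0x3C12", "0x2A"], ["0x3812", "0x32"]]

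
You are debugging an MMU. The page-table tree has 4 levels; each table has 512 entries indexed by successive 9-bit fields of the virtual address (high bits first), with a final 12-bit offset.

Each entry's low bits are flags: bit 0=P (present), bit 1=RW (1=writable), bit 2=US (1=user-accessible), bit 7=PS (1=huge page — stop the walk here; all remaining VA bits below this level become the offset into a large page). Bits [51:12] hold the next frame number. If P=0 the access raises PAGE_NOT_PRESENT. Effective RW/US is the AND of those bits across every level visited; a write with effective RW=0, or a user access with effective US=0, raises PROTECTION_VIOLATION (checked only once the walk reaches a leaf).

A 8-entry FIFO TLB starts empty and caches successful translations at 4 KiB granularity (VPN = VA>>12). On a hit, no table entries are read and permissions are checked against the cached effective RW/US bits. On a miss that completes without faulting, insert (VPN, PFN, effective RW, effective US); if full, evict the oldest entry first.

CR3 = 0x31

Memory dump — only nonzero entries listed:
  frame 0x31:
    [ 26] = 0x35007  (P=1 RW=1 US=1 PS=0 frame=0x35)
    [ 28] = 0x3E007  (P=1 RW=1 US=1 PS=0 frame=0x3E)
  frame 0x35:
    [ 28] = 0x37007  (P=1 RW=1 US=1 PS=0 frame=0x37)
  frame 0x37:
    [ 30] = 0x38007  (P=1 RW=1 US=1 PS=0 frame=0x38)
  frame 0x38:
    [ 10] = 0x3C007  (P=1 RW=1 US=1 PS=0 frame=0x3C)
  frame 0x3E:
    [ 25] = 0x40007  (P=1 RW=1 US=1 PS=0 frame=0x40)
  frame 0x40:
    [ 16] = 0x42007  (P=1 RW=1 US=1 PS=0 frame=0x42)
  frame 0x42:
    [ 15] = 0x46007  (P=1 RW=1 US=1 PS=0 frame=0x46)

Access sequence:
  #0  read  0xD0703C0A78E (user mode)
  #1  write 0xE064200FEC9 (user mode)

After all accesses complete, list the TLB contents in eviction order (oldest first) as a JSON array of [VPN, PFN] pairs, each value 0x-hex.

Walk each access:
#0 VA=0xD0703C0A78E (r,user):
  lvl0: tbl 0x31, slot 26 ⇒ 0x35007 (P1/RW1/US1/PS0)
  lvl1: tbl 0x35, slot 28 ⇒ 0x37007 (P1/RW1/US1/PS0)
  lvl2: tbl 0x37, slot 30 ⇒ 0x38007 (P1/RW1/US1/PS0)
  lvl3: tbl 0x38, slot 10 ⇒ 0x3C007 (P1/RW1/US1/PS0)
  ⇒ phys 0x3C78E  [4 reads]
#1 VA=0xE064200FEC9 (w,user):
  lvl0: tbl 0x31, slot 28 ⇒ 0x3E007 (P1/RW1/US1/PS0)
  lvl1: tbl 0x3E, slot 25 ⇒ 0x40007 (P1/RW1/US1/PS0)
  lvl2: tbl 0x40, slot 16 ⇒ 0x42007 (P1/RW1/US1/PS0)
  lvl3: tbl 0x42, slot 15 ⇒ 0x46007 (P1/RW1/US1/PS0)
  ⇒ phys 0x46EC9  [4 reads]

TLB: [["0xD0703C0A", "0x3C"], ["0xE064200F", "0x46"]]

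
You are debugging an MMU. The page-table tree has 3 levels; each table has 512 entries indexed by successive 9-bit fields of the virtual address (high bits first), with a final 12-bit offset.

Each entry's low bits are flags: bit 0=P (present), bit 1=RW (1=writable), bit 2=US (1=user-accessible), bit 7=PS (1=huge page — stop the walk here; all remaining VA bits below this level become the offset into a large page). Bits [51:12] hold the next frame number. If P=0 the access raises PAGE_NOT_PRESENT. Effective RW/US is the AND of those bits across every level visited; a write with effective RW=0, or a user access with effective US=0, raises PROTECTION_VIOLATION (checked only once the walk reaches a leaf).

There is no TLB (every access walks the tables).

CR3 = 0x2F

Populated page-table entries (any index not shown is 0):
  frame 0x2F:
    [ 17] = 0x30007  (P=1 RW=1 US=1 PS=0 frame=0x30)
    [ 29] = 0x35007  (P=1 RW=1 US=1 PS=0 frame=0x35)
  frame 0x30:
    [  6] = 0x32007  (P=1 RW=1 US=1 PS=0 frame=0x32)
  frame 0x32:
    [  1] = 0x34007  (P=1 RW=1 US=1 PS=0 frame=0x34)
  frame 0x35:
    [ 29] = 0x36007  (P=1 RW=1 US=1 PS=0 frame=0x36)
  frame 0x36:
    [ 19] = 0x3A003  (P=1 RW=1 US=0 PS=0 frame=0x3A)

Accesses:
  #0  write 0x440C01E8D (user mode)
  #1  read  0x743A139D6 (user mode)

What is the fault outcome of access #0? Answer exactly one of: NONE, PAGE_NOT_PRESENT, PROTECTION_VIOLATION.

Walk each access:
#0 VA=0x440C01E8D (w,user):
  lvl0: tbl 0x2F, slot 17 ⇒ 0x30007 (P1/RW1/US1/PS0)
  lvl1: tbl 0x30, slot 6 ⇒ 0x32007 (P1/RW1/US1/PS0)
  lvl2: tbl 0x32, slot 1 ⇒ 0x34007 (P1/RW1/US1/PS0)
  ⇒ phys 0x34E8D  [3 reads]
#1 VA=0x743A139D6 (r,user):
  lvl0: tbl 0x2F, slot 29 ⇒ 0x35007 (P1/RW1/US1/PS0)
  lvl1: tbl 0x35, slot 29 ⇒ 0x36007 (P1/RW1/US1/PS0)
  lvl2: tbl 0x36, slot 19 ⇒ 0x3A003 (P1/RW1/US0/PS0)
  ⇒ fault: PROTECTION_VIOLATION  — 3 lookups

Access #0 fault: NONE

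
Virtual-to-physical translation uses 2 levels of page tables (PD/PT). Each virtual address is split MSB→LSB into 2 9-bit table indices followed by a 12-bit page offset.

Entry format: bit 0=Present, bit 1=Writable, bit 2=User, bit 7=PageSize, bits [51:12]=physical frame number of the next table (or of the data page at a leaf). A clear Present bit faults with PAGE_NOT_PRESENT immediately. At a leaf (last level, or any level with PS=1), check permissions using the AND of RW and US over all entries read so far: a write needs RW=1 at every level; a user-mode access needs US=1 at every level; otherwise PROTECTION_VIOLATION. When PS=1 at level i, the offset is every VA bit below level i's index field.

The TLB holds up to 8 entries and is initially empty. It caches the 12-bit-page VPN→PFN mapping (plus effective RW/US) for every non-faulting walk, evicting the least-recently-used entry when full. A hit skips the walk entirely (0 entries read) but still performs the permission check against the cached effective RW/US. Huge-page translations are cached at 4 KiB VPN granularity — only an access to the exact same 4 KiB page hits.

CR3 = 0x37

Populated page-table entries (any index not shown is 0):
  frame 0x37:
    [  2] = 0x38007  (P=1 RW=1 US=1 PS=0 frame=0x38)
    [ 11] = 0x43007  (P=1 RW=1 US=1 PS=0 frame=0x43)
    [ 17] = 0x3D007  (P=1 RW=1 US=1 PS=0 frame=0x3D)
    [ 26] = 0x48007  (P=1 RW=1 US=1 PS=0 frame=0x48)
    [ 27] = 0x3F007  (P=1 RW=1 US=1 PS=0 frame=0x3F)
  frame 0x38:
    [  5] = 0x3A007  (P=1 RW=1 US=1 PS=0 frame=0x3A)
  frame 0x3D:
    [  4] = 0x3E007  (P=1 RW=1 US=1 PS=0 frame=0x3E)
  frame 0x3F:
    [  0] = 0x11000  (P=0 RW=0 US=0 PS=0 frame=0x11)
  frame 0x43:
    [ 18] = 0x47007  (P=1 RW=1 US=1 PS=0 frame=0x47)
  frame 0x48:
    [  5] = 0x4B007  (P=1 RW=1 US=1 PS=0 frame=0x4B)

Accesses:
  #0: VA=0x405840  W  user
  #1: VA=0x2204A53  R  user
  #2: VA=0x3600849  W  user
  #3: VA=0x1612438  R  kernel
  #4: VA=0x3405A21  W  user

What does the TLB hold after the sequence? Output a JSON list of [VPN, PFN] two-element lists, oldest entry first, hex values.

Walk each access:
#0 VA=0x405840 (w,user):
  [0] read 0x37 idx=2: raw=0x38007 flags P=1 W=1 U=1 S=0
  [1] read 0x38 idx=5: raw=0x3A007 flags P=1 W=1 U=1 S=0
  ⇒ phys 0x3A840  [2 reads]
#1 VA=0x2204A53 (r,user):
  [0] read 0x37 idx=17: raw=0x3D007 flags P=1 W=1 U=1 S=0
  [1] read 0x3D idx=4: raw=0x3E007 flags P=1 W=1 U=1 S=0
  ⇒ phys 0x3EA53  [2 reads]
#2 VA=0x3600849 (w,user):
  [0] read 0x37 idx=27: raw=0x3F007 flags P=1 W=1 U=1 S=0
  [1] read 0x3F idx=0: raw=0x11000 flags P=0 W=0 U=0 S=0
  → PAGE_NOT_PRESENT  (2 entries read)
#3 VA=0x1612438 (r,kernel):
  [0] read 0x37 idx=11: raw=0x43007 flags P=1 W=1 U=1 S=0
  [1] read 0x43 idx=18: raw=0x47007 flags P=1 W=1 U=1 S=0
  ⇒ phys 0x47438  [2 reads]
#4 VA=0x3405A21 (w,user):
  [0] read 0x37 idx=26: raw=0x48007 flags P=1 W=1 U=1 S=0
  [1] read 0x48 idx=5: raw=0x4B007 flags P=1 W=1 U=1 S=0
  ⇒ phys 0x4BA21  [2 reads]

TLB: [["0x405", "0x3A"], ["0x2204", "0x3E"], ["0x1612", "0x47"], ["0x3405", "0x4B"]]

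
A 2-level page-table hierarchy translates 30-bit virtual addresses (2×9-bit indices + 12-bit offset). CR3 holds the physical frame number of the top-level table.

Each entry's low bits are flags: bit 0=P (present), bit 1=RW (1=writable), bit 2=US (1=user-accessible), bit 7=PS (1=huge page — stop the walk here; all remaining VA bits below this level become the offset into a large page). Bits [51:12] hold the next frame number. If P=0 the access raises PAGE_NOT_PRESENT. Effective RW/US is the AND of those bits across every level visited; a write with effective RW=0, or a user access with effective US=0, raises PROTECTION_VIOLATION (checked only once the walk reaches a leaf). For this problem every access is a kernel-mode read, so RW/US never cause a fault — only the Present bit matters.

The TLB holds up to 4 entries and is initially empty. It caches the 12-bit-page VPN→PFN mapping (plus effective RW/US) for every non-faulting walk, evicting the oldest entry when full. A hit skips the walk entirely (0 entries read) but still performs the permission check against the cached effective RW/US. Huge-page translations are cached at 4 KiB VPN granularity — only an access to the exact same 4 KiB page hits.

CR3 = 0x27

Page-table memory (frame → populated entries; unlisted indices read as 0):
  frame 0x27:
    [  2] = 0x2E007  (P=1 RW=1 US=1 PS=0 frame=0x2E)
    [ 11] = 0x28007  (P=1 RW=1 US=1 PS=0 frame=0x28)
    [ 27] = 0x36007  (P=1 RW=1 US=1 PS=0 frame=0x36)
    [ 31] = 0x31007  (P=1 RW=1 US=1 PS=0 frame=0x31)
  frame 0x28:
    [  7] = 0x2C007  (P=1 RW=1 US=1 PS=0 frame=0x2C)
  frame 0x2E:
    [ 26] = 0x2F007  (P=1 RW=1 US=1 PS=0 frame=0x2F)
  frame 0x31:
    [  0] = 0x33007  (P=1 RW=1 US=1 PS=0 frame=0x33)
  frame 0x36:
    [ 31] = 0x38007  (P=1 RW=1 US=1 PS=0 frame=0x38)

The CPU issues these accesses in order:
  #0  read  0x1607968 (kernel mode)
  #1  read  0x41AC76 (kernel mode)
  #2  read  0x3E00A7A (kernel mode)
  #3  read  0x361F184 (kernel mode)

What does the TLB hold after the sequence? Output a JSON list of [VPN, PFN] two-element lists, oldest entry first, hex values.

Trace:
#0 VA=0x1607968 (r,kernel):
  [0] read 0x27 idx=11: raw=0x28007 flags P=1 W=1 U=1 S=0
  [1] read 0x28 idx=7: raw=0x2C007 flags P=1 W=1 U=1 S=0
  ✓ 0x2C968  — 2 lookups
#1 VA=0x41AC76 (r,kernel):
  [0] read 0x27 idx=2: raw=0x2E007 flags P=1 W=1 U=1 S=0
  [1] read 0x2E idx=26: raw=0x2F007 flags P=1 W=1 U=1 S=0
  ✓ 0x2FC76  — 2 lookups
#2 VA=0x3E00A7A (r,kernel):
  [0] read 0x27 idx=31: raw=0x31007 flags P=1 W=1 U=1 S=0
  [1] read 0x31 idx=0: raw=0x33007 flags P=1 W=1 U=1 S=0
  ✓ 0x33A7A  — 2 lookups
#3 VA=0x361F184 (r,kernel):
  [0] read 0x27 idx=27: raw=0x36007 flags P=1 W=1 U=1 S=0
  [1] read 0x36 idx=31: raw=0x38007 flags P=1 W=1 U=1 S=0
  ✓ 0x38184  — 2 lookups

TLB: [["0x1607", "0x2C"], ["0x41A", "0x2F"], ["0x3E00", "0x33"], ["0x361F", "0x38"]]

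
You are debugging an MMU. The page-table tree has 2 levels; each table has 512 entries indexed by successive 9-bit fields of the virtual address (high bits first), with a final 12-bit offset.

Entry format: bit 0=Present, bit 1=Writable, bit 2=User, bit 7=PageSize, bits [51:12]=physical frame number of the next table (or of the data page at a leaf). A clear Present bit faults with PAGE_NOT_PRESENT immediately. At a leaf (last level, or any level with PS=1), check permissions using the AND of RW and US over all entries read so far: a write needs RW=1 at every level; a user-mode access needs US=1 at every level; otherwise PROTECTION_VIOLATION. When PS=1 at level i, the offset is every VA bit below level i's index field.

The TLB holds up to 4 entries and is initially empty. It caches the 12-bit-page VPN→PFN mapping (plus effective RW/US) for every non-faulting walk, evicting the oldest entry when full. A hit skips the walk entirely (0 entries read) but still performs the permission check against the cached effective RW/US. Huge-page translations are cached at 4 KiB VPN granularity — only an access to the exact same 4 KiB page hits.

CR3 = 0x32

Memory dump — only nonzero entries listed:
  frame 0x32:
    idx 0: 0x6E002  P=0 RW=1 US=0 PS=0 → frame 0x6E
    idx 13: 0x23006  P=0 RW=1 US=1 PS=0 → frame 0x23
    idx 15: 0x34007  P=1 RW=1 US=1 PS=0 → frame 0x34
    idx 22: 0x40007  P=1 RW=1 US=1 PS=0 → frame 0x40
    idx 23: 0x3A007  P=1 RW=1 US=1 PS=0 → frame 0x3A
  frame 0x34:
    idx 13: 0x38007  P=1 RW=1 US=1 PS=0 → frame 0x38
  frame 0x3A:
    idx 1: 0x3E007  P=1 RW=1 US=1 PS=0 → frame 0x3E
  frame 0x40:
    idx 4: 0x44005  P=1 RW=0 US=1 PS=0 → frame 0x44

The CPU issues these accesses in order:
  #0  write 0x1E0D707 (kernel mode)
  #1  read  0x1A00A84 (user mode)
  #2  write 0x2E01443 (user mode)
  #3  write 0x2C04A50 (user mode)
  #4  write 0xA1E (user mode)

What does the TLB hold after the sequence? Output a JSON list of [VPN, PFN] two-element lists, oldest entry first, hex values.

Trace:
#0 VA=0x1E0D707 (w,kernel):
  [0] read 0x32 idx=15: raw=0x34007 flags P=1 W=1 U=1 S=0
  [1] read 0x34 idx=13: raw=0x38007 flags P=1 W=1 U=1 S=0
  ⇒ phys 0x38707  [2 reads]
#1 VA=0x1A00A84 (r,user):
  [0] read 0x32 idx=13: raw=0x23006 flags P=0 W=1 U=1 S=0
  ✗ PAGE_NOT_PRESENT  [1 reads]
#2 VA=0x2E01443 (w,user):
  [0] read 0x32 idx=23: raw=0x3A007 flags P=1 W=1 U=1 S=0
  [1] read 0x3A idx=1: raw=0x3E007 flags P=1 W=1 U=1 S=0
  ⇒ phys 0x3E443  [2 reads]
#3 VA=0x2C04A50 (w,user):
  [0] read 0x32 idx=22: raw=0x40007 flags P=1 W=1 U=1 S=0
  [1] read 0x40 idx=4: raw=0x44005 flags P=1 W=0 U=1 S=0
  ✗ PROTECTION_VIOLATION  [2 reads]
#4 VA=0xA1E (w,user):
  [0] read 0x32 idx=0: raw=0x6E002 flags P=0 W=1 U=0 S=0
  ✗ PAGE_NOT_PRESENT  [1 reads]

TLB: [["0x1E0D", "0x38"], ["0x2E01", "0x3E"]]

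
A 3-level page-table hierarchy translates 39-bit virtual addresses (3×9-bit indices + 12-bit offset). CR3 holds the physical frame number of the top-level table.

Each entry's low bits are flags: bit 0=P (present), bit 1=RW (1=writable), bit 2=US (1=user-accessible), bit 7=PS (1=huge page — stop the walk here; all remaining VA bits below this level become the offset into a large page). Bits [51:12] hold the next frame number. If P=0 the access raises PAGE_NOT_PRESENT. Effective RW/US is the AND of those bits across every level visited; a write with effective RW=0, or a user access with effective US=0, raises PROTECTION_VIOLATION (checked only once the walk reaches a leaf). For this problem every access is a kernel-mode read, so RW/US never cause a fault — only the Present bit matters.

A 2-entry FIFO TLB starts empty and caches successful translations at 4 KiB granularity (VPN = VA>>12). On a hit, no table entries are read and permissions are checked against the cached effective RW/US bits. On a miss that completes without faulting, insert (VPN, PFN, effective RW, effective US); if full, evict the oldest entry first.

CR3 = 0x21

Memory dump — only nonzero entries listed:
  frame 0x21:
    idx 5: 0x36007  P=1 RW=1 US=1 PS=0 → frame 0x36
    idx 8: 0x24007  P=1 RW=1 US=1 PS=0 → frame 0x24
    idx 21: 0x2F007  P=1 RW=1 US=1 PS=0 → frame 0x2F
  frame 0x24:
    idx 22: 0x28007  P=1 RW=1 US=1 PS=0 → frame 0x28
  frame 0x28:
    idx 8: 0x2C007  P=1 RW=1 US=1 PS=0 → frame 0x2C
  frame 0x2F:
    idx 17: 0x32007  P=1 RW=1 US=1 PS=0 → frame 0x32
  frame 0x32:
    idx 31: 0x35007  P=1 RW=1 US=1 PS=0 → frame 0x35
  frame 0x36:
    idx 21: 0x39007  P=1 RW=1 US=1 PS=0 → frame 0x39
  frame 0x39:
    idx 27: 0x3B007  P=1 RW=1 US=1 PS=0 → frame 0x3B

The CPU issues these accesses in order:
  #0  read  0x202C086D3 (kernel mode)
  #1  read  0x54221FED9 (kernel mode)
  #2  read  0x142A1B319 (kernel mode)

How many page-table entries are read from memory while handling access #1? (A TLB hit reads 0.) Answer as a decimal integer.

Walk each access:
#0 VA=0x202C086D3 (r,kernel):
  [0] read 0x21 idx=8: raw=0x24007 flags P=1 W=1 U=1 S=0
  [1] read 0x24 idx=22: raw=0x28007 flags P=1 W=1 U=1 S=0
  [2] read 0x28 idx=8: raw=0x2C007 flags P=1 W=1 U=1 S=0
  ✓ 0x2C6D3  — 3 lookups
#1 VA=0x54221FED9 (r,kernel):
  [0] read 0x21 idx=21: raw=0x2F007 flags P=1 W=1 U=1 S=0
  [1] read 0x2F idx=17: raw=0x32007 flags P=1 W=1 U=1 S=0
  [2] read 0x32 idx=31: raw=0x35007 flags P=1 W=1 U=1 S=0
  ✓ 0x35ED9  — 3 lookups
#2 VA=0x142A1B319 (r,kernel):
  [0] read 0x21 idx=5: raw=0x36007 flags P=1 W=1 U=1 S=0
  [1] read 0x36 idx=21: raw=0x39007 flags P=1 W=1 U=1 S=0
  [2] read 0x39 idx=27: raw=0x3B007 flags P=1 W=1 U=1 S=0
  ✓ 0x3B319  — 3 lookups

Entries read for #1: 3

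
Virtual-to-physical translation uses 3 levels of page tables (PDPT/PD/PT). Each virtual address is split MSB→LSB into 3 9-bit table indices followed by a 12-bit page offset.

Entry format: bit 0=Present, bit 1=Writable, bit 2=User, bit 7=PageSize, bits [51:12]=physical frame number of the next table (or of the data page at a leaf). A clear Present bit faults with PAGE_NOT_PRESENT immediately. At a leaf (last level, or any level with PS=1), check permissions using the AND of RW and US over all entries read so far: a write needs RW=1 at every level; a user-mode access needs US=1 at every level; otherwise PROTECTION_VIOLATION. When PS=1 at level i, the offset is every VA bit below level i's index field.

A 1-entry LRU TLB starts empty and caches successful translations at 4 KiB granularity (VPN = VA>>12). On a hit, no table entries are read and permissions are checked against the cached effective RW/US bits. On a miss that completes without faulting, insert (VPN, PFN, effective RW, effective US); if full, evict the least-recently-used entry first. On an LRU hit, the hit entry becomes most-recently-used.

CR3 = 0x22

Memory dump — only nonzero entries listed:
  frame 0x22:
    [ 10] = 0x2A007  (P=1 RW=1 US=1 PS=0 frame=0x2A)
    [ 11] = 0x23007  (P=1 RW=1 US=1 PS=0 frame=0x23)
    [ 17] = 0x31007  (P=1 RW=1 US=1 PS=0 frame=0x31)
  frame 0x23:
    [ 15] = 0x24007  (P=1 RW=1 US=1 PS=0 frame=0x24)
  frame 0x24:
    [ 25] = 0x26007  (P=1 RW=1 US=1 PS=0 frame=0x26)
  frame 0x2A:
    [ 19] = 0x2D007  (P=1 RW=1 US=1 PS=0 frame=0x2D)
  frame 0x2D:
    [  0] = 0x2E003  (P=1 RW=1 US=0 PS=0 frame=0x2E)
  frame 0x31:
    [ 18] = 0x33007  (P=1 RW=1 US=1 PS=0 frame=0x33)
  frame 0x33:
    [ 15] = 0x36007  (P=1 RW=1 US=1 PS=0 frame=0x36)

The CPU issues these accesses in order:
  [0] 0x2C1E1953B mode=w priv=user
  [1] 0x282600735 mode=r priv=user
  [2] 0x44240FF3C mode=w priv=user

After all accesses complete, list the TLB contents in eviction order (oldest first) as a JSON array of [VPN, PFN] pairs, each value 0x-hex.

Per-access translation:
#0 VA=0x2C1E1953B (w,user):
  [0] read 0x22 idx=11: raw=0x23007 flags P=1 W=1 U=1 S=0
  [1] read 0x23 idx=15: raw=0x24007 flags P=1 W=1 U=1 S=0
  [2] read 0x24 idx=25: raw=0x26007 flags P=1 W=1 U=1 S=0
  ⇒ phys 0x2653B  [3 reads]
#1 VA=0x282600735 (r,user):
  [0] read 0x22 idx=10: raw=0x2A007 flags P=1 W=1 U=1 S=0
  [1] read 0x2A idx=19: raw=0x2D007 flags P=1 W=1 U=1 S=0
  [2] read 0x2D idx=0: raw=0x2E003 flags P=1 W=1 U=0 S=0
  ⇒ fault: PROTECTION_VIOLATION  — 3 lookups
#2 VA=0x44240FF3C (w,user):
  [0] read 0x22 idx=17: raw=0x31007 flags P=1 W=1 U=1 S=0
  [1] read 0x31 idx=18: raw=0x33007 flags P=1 W=1 U=1 S=0
  [2] read 0x33 idx=15: raw=0x36007 flags P=1 W=1 U=1 S=0
  ⇒ phys 0x36F3C  [3 reads]

TLB: [["0x44240F", "0x36"]]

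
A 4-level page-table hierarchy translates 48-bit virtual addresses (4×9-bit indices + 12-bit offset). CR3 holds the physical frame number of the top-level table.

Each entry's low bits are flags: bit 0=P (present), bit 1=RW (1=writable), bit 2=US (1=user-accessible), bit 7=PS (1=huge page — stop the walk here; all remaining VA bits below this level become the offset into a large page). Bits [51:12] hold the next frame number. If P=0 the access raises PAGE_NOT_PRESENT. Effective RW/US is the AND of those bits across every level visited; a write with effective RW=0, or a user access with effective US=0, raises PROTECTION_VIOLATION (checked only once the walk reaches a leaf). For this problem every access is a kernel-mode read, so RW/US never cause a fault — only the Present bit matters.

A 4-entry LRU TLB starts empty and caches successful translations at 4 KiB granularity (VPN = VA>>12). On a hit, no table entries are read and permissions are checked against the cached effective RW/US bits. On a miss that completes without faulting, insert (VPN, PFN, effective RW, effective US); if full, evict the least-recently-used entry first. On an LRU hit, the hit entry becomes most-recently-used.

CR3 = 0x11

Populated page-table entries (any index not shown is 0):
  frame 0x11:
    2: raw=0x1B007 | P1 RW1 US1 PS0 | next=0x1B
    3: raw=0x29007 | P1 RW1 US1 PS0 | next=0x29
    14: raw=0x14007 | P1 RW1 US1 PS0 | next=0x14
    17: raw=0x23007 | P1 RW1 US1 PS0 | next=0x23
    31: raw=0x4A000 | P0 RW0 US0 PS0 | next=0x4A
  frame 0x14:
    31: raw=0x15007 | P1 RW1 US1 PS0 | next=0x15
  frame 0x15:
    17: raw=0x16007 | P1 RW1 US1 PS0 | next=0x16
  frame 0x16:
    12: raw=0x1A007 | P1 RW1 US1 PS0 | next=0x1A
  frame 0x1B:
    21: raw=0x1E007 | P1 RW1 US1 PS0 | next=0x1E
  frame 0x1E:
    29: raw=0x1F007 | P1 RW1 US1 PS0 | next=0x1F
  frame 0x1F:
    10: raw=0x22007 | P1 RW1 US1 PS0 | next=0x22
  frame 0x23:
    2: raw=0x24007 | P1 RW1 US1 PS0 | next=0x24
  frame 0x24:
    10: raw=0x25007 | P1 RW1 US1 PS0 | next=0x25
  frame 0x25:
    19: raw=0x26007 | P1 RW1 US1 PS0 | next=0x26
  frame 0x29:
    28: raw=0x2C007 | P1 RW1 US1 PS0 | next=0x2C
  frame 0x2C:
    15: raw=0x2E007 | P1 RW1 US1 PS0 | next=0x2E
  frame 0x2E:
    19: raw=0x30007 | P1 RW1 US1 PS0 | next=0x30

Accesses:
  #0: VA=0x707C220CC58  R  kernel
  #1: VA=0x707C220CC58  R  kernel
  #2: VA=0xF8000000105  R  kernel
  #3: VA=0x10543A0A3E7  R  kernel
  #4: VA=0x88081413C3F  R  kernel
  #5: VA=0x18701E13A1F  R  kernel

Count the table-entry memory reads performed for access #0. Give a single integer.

Per-access translation:
#0 VA=0x707C220CC58 (r,kernel):
  L0: frame=0x11 idx=14 entry=0x14007 [P=1 RW=1 US=1 PS=0]
  L1: frame=0x14 idx=31 entry=0x15007 [P=1 RW=1 US=1 PS=0]
  L2: frame=0x15 idx=17 entry=0x16007 [P=1 RW=1 US=1 PS=0]
  L3: frame=0x16 idx=12 entry=0x1A007 [P=1 RW=1 US=1 PS=0]
  ⇒ phys 0x1AC58  [4 reads]
#1 VA=0x707C220CC58 (r,kernel):
  TLB hit vpn=0x707C220C → PA=0x1AC58
#2 VA=0xF8000000105 (r,kernel):
  L0: frame=0x11 idx=31 entry=0x4A000 [P=0 RW=0 US=0 PS=0]
  ✗ PAGE_NOT_PRESENT  [1 reads]
#3 VA=0x10543A0A3E7 (r,kernel):
  L0: frame=0x11 idx=2 entry=0x1B007 [P=1 RW=1 US=1 PS=0]
  L1: frame=0x1B idx=21 entry=0x1E007 [P=1 RW=1 US=1 PS=0]
  L2: frame=0x1E idx=29 entry=0x1F007 [P=1 RW=1 US=1 PS=0]
  L3: frame=0x1F idx=10 entry=0x22007 [P=1 RW=1 US=1 PS=0]
  ⇒ phys 0x223E7  [4 reads]
#4 VA=0x88081413C3F (r,kernel):
  L0: frame=0x11 idx=17 entry=0x23007 [P=1 RW=1 US=1 PS=0]
  L1: frame=0x23 idx=2 entry=0x24007 [P=1 RW=1 US=1 PS=0]
  L2: frame=0x24 idx=10 entry=0x25007 [P=1 RW=1 US=1 PS=0]
  L3: frame=0x25 idx=19 entry=0x26007 [P=1 RW=1 US=1 PS=0]
  ⇒ phys 0x26C3F  [4 reads]
#5 VA=0x18701E13A1F (r,kernel):
  L0: frame=0x11 idx=3 entry=0x29007 [P=1 RW=1 US=1 PS=0]
  L1: frame=0x29 idx=28 entry=0x2C007 [P=1 RW=1 US=1 PS=0]
  L2: frame=0x2C idx=15 entry=0x2E007 [P=1 RW=1 US=1 PS=0]
  L3: frame=0x2E idx=19 entry=0x30007 [P=1 RW=1 US=1 PS=0]
  ⇒ phys 0x30A1F  [4 reads]

Entries read for #0: 4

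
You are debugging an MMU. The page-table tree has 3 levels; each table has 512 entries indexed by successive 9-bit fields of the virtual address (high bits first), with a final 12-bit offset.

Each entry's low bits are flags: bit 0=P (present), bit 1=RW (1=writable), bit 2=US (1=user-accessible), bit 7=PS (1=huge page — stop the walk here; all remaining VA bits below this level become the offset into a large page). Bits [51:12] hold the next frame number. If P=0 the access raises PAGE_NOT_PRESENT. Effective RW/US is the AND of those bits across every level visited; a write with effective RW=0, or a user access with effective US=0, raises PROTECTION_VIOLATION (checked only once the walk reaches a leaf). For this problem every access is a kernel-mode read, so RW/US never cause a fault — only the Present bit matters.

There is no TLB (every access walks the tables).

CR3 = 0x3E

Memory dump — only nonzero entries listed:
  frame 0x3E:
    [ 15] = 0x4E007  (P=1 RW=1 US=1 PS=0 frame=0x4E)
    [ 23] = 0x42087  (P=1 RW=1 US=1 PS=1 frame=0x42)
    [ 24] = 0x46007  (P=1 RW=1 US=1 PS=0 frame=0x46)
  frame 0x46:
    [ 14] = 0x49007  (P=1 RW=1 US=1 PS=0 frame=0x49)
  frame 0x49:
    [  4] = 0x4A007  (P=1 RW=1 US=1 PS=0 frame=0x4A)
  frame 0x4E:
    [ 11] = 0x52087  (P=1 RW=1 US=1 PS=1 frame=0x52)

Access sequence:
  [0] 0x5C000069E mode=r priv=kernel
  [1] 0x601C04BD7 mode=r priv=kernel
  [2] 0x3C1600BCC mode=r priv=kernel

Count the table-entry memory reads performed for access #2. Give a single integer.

Walk each access:
#0 VA=0x5C000069E (r,kernel):
  [0] read 0x3E idx=23: raw=0x42087 flags P=1 W=1 U=1 S=1
  ⇒ phys 0x4269E (huge @L0)  [1 reads]
#1 VA=0x601C04BD7 (r,kernel):
  [0] read 0x3E idx=24: raw=0x46007 flags P=1 W=1 U=1 S=0
  [1] read 0x46 idx=14: raw=0x49007 flags P=1 W=1 U=1 S=0
  [2] read 0x49 idx=4: raw=0x4A007 flags P=1 W=1 U=1 S=0
  ⇒ phys 0x4ABD7  [3 reads]
#2 VA=0x3C1600BCC (r,kernel):
  [0] read 0x3E idx=15: raw=0x4E007 flags P=1 W=1 U=1 S=0
  [1] read 0x4E idx=11: raw=0x52087 flags P=1 W=1 U=1 S=1
  ⇒ phys 0x52BCC (huge @L1)  [2 reads]

Entries read for #2: 2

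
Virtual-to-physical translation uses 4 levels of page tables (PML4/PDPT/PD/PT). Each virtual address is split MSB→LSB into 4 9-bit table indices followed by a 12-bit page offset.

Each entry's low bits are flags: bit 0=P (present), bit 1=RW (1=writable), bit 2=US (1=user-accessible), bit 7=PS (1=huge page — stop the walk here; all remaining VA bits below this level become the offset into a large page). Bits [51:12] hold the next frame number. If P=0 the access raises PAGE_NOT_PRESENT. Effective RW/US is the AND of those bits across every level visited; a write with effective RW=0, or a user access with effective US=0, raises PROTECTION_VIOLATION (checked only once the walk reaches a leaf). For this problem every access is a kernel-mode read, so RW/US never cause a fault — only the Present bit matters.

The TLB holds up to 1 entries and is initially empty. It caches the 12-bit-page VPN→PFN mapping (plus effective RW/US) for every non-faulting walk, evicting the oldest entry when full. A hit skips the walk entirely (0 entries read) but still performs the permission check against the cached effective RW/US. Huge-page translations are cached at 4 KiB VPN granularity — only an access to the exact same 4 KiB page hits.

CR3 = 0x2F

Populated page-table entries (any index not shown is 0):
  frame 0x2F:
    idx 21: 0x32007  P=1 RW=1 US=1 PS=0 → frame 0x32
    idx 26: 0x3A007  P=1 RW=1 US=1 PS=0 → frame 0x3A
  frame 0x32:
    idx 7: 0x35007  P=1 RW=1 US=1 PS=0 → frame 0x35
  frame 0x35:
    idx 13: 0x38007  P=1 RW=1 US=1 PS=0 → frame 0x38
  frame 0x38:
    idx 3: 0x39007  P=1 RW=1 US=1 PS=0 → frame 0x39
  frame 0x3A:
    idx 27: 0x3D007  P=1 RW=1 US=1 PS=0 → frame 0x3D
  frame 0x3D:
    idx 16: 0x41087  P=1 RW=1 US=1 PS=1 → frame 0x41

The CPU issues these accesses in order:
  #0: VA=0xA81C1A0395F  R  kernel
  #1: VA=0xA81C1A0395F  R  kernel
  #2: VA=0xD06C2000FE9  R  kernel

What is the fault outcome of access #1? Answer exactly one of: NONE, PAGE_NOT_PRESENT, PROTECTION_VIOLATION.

Walk each access:
#0 VA=0xA81C1A0395F (r,kernel):
  [0] read 0x2F idx=21: raw=0x32007 flags P=1 W=1 U=1 S=0
  [1] read 0x32 idx=7: raw=0x35007 flags P=1 W=1 U=1 S=0
  [2] read 0x35 idx=13: raw=0x38007 flags P=1 W=1 U=1 S=0
  [3] read 0x38 idx=3: raw=0x39007 flags P=1 W=1 U=1 S=0
  ⇒ phys 0x3995F  [4 reads]
#1 VA=0xA81C1A0395F (r,kernel):
  TLB hit vpn=0xA81C1A03 → PA=0x3995F
#2 VA=0xD06C2000FE9 (r,kernel):
  [0] read 0x2F idx=26: raw=0x3A007 flags P=1 W=1 U=1 S=0
  [1] read 0x3A idx=27: raw=0x3D007 flags P=1 W=1 U=1 S=0
  [2] read 0x3D idx=16: raw=0x41087 flags P=1 W=1 U=1 S=1
  ⇒ phys 0x41FE9 (huge @L2)  [3 reads]

Access #1 fault: NONE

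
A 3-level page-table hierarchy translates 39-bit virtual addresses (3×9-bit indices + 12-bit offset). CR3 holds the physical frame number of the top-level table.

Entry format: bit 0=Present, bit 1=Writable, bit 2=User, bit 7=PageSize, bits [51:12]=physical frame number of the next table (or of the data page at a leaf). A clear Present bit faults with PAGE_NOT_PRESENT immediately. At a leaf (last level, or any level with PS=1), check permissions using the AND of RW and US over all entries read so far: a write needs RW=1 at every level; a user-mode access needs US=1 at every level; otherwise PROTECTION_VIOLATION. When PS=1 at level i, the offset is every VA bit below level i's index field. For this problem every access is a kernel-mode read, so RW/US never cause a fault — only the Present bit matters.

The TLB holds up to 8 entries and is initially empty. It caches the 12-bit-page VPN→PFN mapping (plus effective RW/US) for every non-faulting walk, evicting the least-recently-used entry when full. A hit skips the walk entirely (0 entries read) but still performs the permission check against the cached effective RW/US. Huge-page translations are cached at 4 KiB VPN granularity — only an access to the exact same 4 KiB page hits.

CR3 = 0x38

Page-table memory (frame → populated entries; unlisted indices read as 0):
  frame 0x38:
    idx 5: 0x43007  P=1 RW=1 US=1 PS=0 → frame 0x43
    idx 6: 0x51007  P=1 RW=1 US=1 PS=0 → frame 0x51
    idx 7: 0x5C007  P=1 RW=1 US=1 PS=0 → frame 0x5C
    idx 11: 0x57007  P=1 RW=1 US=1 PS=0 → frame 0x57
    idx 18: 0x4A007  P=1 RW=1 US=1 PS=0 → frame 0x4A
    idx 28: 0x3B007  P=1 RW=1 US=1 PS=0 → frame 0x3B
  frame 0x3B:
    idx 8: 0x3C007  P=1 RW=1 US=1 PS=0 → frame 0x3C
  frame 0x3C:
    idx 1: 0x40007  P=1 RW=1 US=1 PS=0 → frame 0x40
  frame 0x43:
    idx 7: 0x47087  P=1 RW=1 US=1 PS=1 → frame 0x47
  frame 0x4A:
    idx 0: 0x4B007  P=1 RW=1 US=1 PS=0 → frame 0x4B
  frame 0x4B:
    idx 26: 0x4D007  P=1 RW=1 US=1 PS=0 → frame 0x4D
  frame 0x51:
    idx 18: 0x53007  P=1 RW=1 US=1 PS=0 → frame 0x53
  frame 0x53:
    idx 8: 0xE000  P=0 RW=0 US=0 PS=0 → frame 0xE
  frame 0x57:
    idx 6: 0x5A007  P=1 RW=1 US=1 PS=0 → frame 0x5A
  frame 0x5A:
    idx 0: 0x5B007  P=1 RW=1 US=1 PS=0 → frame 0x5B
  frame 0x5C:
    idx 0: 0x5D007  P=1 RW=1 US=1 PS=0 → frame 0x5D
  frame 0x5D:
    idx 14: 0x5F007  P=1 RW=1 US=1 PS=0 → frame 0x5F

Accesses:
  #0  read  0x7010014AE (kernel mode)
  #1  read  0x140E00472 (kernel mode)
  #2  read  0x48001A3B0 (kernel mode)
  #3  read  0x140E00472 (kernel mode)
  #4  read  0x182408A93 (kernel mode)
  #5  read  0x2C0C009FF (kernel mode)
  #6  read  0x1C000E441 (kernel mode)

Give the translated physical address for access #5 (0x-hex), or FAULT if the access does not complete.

Trace:
#0 VA=0x7010014AE (r,kernel):
  L0 @0x38[28] → 0x3B007  P=1,RW=1,US=1,PS=0
  L1 @0x3B[8] → 0x3C007  P=1,RW=1,US=1,PS=0
  L2 @0x3C[1] → 0x40007  P=1,RW=1,US=1,PS=0
  → PA=0x404AE  (3 entries read)
#1 VA=0x140E00472 (r,kernel):
  L0 @0x38[5] → 0x43007  P=1,RW=1,US=1,PS=0
  L1 @0x43[7] → 0x47087  P=1,RW=1,US=1,PS=1
  → PA=0x47472 (huge @L1)  (2 entries read)
#2 VA=0x48001A3B0 (r,kernel):
  L0 @0x38[18] → 0x4A007  P=1,RW=1,US=1,PS=0
  L1 @0x4A[0] → 0x4B007  P=1,RW=1,US=1,PS=0
  L2 @0x4B[26] → 0x4D007  P=1,RW=1,US=1,PS=0
  → PA=0x4D3B0  (3 entries read)
#3 VA=0x140E00472 (r,kernel):
  TLB hit vpn=0x140E00 → PA=0x47472
#4 VA=0x182408A93 (r,kernel):
  L0 @0x38[6] → 0x51007  P=1,RW=1,US=1,PS=0
  L1 @0x51[18] → 0x53007  P=1,RW=1,US=1,PS=0
  L2 @0x53[8] → 0xE000  P=0,RW=0,US=0,PS=0
  → PAGE_NOT_PRESENT  (3 entries read)
#5 VA=0x2C0C009FF (r,kernel):
  L0 @0x38[11] → 0x57007  P=1,RW=1,US=1,PS=0
  L1 @0x57[6] → 0x5A007  P=1,RW=1,US=1,PS=0
  L2 @0x5A[0] → 0x5B007  P=1,RW=1,US=1,PS=0
  → PA=0x5B9FF  (3 entries read)
#6 VA=0x1C000E441 (r,kernel):
  L0 @0x38[7] → 0x5C007  P=1,RW=1,US=1,PS=0
  L1 @0x5C[0] → 0x5D007  P=1,RW=1,US=1,PS=0
  L2 @0x5D[14] → 0x5F007  P=1,RW=1,US=1,PS=0
  → PA=0x5F441  (3 entries read)

Access #5 PA: 0x5B9FF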